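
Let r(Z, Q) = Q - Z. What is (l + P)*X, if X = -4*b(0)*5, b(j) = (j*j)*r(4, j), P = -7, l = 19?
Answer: 0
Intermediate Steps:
b(j) = j**2*(-4 + j) (b(j) = (j*j)*(j - 1*4) = j**2*(j - 4) = j**2*(-4 + j))
X = 0 (X = -4*0**2*(-4 + 0)*5 = -0*(-4)*5 = -4*0*5 = 0*5 = 0)
(l + P)*X = (19 - 7)*0 = 12*0 = 0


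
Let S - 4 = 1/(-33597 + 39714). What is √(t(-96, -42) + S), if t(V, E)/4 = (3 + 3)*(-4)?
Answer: I*√3442421271/6117 ≈ 9.5917*I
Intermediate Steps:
t(V, E) = -96 (t(V, E) = 4*((3 + 3)*(-4)) = 4*(6*(-4)) = 4*(-24) = -96)
S = 24469/6117 (S = 4 + 1/(-33597 + 39714) = 4 + 1/6117 = 24469/6117 ≈ 4.0002)
√(t(-96, -42) + S) = √(-96 + 24469/6117) = √(-562763/6117) = I*√3442421271/6117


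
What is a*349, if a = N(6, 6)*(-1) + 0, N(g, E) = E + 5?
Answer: -3839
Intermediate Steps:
N(g, E) = 5 + E
a = -11 (a = (5 + 6)*(-1) + 0 = 11*(-1) + 0 = -11 + 0 = -11)
a*349 = -11*349 = -3839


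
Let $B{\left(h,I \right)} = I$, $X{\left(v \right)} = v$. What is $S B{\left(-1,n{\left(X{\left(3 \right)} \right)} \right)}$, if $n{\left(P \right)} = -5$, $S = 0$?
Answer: $0$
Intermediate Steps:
$S B{\left(-1,n{\left(X{\left(3 \right)} \right)} \right)} = 0 \left(-5\right) = 0$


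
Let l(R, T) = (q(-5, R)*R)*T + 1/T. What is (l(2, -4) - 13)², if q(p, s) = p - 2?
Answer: 29241/16 ≈ 1827.6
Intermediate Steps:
q(p, s) = -2 + p
l(R, T) = 1/T - 7*R*T (l(R, T) = ((-2 - 5)*R)*T + 1/T = (-7*R)*T + 1/T = -7*R*T + 1/T = 1/T - 7*R*T)
(l(2, -4) - 13)² = ((1/(-4) - 7*2*(-4)) - 13)² = ((-¼ + 56) - 13)² = (223/4 - 13)² = (171/4)² = 29241/16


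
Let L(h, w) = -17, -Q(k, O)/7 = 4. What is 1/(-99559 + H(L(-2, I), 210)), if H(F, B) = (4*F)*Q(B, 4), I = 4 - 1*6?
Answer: -1/97655 ≈ -1.0240e-5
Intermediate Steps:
I = -2 (I = 4 - 6 = -2)
Q(k, O) = -28 (Q(k, O) = -7*4 = -28)
H(F, B) = -112*F (H(F, B) = (4*F)*(-28) = -112*F)
1/(-99559 + H(L(-2, I), 210)) = 1/(-99559 - 112*(-17)) = 1/(-99559 + 1904) = 1/(-97655) = -1/97655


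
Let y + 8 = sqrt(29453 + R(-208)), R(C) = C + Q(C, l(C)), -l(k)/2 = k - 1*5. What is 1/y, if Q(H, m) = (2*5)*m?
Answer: 8/33441 + sqrt(33505)/33441 ≈ 0.0057129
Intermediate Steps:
l(k) = 10 - 2*k (l(k) = -2*(k - 1*5) = -2*(k - 5) = -2*(-5 + k) = 10 - 2*k)
Q(H, m) = 10*m
R(C) = 100 - 19*C (R(C) = C + 10*(10 - 2*C) = C + (100 - 20*C) = 100 - 19*C)
y = -8 + sqrt(33505) (y = -8 + sqrt(29453 + (100 - 19*(-208))) = -8 + sqrt(29453 + (100 + 3952)) = -8 + sqrt(29453 + 4052) = -8 + sqrt(33505) ≈ 175.04)
1/y = 1/(-8 + sqrt(33505))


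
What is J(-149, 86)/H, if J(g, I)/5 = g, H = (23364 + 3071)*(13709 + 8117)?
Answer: -149/115394062 ≈ -1.2912e-6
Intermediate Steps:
H = 576970310 (H = 26435*21826 = 576970310)
J(g, I) = 5*g
J(-149, 86)/H = (5*(-149))/576970310 = -745*1/576970310 = -149/115394062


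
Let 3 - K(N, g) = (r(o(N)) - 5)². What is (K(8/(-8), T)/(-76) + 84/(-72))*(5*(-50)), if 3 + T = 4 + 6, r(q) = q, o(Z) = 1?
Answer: 28375/114 ≈ 248.90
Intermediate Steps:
T = 7 (T = -3 + (4 + 6) = -3 + 10 = 7)
K(N, g) = -13 (K(N, g) = 3 - (1 - 5)² = 3 - 1*(-4)² = 3 - 1*16 = 3 - 16 = -13)
(K(8/(-8), T)/(-76) + 84/(-72))*(5*(-50)) = (-13/(-76) + 84/(-72))*(5*(-50)) = (-13*(-1/76) + 84*(-1/72))*(-250) = (13/76 - 7/6)*(-250) = -227/228*(-250) = 28375/114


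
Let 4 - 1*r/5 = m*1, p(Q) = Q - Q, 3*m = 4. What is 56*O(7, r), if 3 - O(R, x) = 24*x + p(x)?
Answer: -17752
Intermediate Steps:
m = 4/3 (m = (⅓)*4 = 4/3 ≈ 1.3333)
p(Q) = 0
r = 40/3 (r = 20 - 20/3 = 40/3 ≈ 13.333)
O(R, x) = 3 - 24*x (O(R, x) = 3 - (24*x + 0) = 3 - 24*x)
56*O(7, r) = 56*(3 - 24*40/3) = 56*(3 - 320) = 56*(-317) = -17752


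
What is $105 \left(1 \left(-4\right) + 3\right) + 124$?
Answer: $19$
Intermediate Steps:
$105 \left(1 \left(-4\right) + 3\right) + 124 = 105 \left(-4 + 3\right) + 124 = 105 \left(-1\right) + 124 = -105 + 124 = 19$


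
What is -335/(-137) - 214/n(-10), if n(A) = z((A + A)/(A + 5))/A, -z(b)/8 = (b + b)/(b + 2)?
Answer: -217205/1096 ≈ -198.18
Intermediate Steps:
z(b) = -16*b/(2 + b) (z(b) = -8*(b + b)/(b + 2) = -8*2*b/(2 + b) = -16*b/(2 + b))
n(A) = -32/((2 + 2*A/(5 + A))*(5 + A)) (n(A) = (-16*(A + A)/(A + 5)/(2 + (A + A)/(A + 5)))/A = (-16*(2*A)/(5 + A)/(2 + (2*A)/(5 + A)))/A = (-16*2*A/(5 + A)/(2 + 2*A/(5 + A)))/A = (-32*A/((2 + 2*A/(5 + A))*(5 + A)))/A = -32/((2 + 2*A/(5 + A))*(5 + A)))
-335/(-137) - 214/n(-10) = -335/(-137) - 214/((-16/(5 + 2*(-10)))) = -335*(-1/137) - 214/((-16/(5 - 20))) = 335/137 - 214/((-16/(-15))) = 335/137 - 214/((-16*(-1/15))) = 335/137 - 214/16/15 = 335/137 - 214*15/16 = 335/137 - 1605/8 = -217205/1096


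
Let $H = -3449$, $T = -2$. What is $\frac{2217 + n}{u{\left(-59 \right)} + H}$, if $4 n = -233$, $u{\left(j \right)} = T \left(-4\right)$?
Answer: $- \frac{8635}{13764} \approx -0.62736$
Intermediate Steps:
$u{\left(j \right)} = 8$ ($u{\left(j \right)} = \left(-2\right) \left(-4\right) = 8$)
$n = - \frac{233}{4}$ ($n = \frac{1}{4} \left(-233\right) = - \frac{233}{4} \approx -58.25$)
$\frac{2217 + n}{u{\left(-59 \right)} + H} = \frac{2217 - \frac{233}{4}}{8 - 3449} = \frac{8635}{4 \left(-3441\right)} = \frac{8635}{4} \left(- \frac{1}{3441}\right) = - \frac{8635}{13764}$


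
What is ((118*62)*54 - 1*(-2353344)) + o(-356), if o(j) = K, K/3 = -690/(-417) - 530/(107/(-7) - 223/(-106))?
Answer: 3736793570382/1359559 ≈ 2.7485e+6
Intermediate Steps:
K = 170738310/1359559 (K = 3*(-690/(-417) - 530/(107/(-7) - 223/(-106))) = 3*(-690*(-1/417) - 530/(107*(-1/7) - 223*(-1/106))) = 3*(230/139 - 530/(-107/7 + 223/106)) = 3*(230/139 - 530/(-9781/742)) = 3*(230/139 - 530*(-742/9781)) = 3*(230/139 + 393260/9781) = 3*(56912770/1359559) = 170738310/1359559 ≈ 125.58)
o(j) = 170738310/1359559
((118*62)*54 - 1*(-2353344)) + o(-356) = ((118*62)*54 - 1*(-2353344)) + 170738310/1359559 = (7316*54 + 2353344) + 170738310/1359559 = (395064 + 2353344) + 170738310/1359559 = 2748408 + 170738310/1359559 = 3736793570382/1359559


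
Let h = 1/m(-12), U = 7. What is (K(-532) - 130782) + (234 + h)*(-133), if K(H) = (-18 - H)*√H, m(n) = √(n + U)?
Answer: -161904 + 1028*I*√133 + 133*I*√5/5 ≈ -1.619e+5 + 11915.0*I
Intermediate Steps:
m(n) = √(7 + n) (m(n) = √(n + 7) = √(7 + n))
h = -I*√5/5 (h = 1/(√(7 - 12)) = 1/(√(-5)) = 1/(I*√5) = -I*√5/5 ≈ -0.44721*I)
K(H) = √H*(-18 - H)
(K(-532) - 130782) + (234 + h)*(-133) = (√(-532)*(-18 - 1*(-532)) - 130782) + (234 - I*√5/5)*(-133) = ((2*I*√133)*(-18 + 532) - 130782) + (-31122 + 133*I*√5/5) = ((2*I*√133)*514 - 130782) + (-31122 + 133*I*√5/5) = (1028*I*√133 - 130782) + (-31122 + 133*I*√5/5) = (-130782 + 1028*I*√133) + (-31122 + 133*I*√5/5) = -161904 + 1028*I*√133 + 133*I*√5/5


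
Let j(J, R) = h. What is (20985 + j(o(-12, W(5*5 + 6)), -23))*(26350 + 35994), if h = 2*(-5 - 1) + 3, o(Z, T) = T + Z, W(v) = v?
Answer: 1307727744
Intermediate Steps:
h = -9 (h = 2*(-6) + 3 = -12 + 3 = -9)
j(J, R) = -9
(20985 + j(o(-12, W(5*5 + 6)), -23))*(26350 + 35994) = (20985 - 9)*(26350 + 35994) = 20976*62344 = 1307727744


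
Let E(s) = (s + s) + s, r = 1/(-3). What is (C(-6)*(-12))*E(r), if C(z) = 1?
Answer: 12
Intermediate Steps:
r = -⅓ ≈ -0.33333
E(s) = 3*s (E(s) = 2*s + s = 3*s)
(C(-6)*(-12))*E(r) = (1*(-12))*(3*(-⅓)) = -12*(-1) = 12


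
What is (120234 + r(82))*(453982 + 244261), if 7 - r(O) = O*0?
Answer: 83957436563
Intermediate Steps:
r(O) = 7 (r(O) = 7 - O*0 = 7 - 1*0 = 7 + 0 = 7)
(120234 + r(82))*(453982 + 244261) = (120234 + 7)*(453982 + 244261) = 120241*698243 = 83957436563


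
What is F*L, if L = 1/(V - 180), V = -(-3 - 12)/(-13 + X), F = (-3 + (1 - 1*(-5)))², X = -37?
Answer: -30/601 ≈ -0.049917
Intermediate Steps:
F = 9 (F = (-3 + (1 + 5))² = (-3 + 6)² = 3² = 9)
V = -3/10 (V = -(-3 - 12)/(-13 - 37) = -(-15)/(-50) = -(-15)*(-1)/50 = -1*3/10 = -3/10 ≈ -0.30000)
L = -10/1803 (L = 1/(-3/10 - 180) = 1/(-1803/10) = -10/1803 ≈ -0.0055463)
F*L = 9*(-10/1803) = -30/601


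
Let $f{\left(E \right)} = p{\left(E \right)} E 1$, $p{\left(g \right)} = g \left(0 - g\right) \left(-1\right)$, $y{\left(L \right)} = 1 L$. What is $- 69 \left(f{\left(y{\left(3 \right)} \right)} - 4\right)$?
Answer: $-1587$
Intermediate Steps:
$y{\left(L \right)} = L$
$p{\left(g \right)} = g^{2}$ ($p{\left(g \right)} = g \left(- g\right) \left(-1\right) = - g^{2} \left(-1\right) = g^{2}$)
$f{\left(E \right)} = E^{3}$ ($f{\left(E \right)} = E^{2} E 1 = E^{3} \cdot 1 = E^{3}$)
$- 69 \left(f{\left(y{\left(3 \right)} \right)} - 4\right) = - 69 \left(3^{3} - 4\right) = - 69 \left(27 - 4\right) = \left(-69\right) 23 = -1587$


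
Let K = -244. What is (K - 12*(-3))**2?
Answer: 43264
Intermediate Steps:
(K - 12*(-3))**2 = (-244 - 12*(-3))**2 = (-244 + 36)**2 = (-208)**2 = 43264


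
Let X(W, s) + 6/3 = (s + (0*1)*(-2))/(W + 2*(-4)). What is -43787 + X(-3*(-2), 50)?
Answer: -43814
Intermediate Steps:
X(W, s) = -2 + s/(-8 + W) (X(W, s) = -2 + (s + (0*1)*(-2))/(W + 2*(-4)) = -2 + (s + 0*(-2))/(W - 8) = -2 + (s + 0)/(-8 + W) = -2 + s/(-8 + W))
-43787 + X(-3*(-2), 50) = -43787 + (16 + 50 - (-6)*(-2))/(-8 - 3*(-2)) = -43787 + (16 + 50 - 2*6)/(-8 + 6) = -43787 + (16 + 50 - 12)/(-2) = -43787 - 1/2*54 = -43787 - 27 = -43814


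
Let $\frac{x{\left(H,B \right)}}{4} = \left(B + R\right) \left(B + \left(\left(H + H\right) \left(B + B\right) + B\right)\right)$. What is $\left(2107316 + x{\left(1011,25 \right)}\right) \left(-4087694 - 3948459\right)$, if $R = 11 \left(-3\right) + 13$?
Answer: $-33191851314348$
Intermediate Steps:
$R = -20$ ($R = -33 + 13 = -20$)
$x{\left(H,B \right)} = 4 \left(-20 + B\right) \left(2 B + 4 B H\right)$ ($x{\left(H,B \right)} = 4 \left(B - 20\right) \left(B + \left(\left(H + H\right) \left(B + B\right) + B\right)\right) = 4 \left(-20 + B\right) \left(B + \left(2 H 2 B + B\right)\right) = 4 \left(-20 + B\right) \left(B + \left(4 B H + B\right)\right) = 4 \left(-20 + B\right) \left(B + \left(B + 4 B H\right)\right) = 4 \left(-20 + B\right) \left(2 B + 4 B H\right)$)
$\left(2107316 + x{\left(1011,25 \right)}\right) \left(-4087694 - 3948459\right) = \left(2107316 + 8 \cdot 25 \left(-20 + 25 - 40440 + 2 \cdot 25 \cdot 1011\right)\right) \left(-4087694 - 3948459\right) = \left(2107316 + 8 \cdot 25 \left(-20 + 25 - 40440 + 50550\right)\right) \left(-8036153\right) = \left(2107316 + 8 \cdot 25 \cdot 10115\right) \left(-8036153\right) = \left(2107316 + 2023000\right) \left(-8036153\right) = 4130316 \left(-8036153\right) = -33191851314348$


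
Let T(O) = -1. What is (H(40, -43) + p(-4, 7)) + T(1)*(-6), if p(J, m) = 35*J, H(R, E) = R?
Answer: -94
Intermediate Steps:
(H(40, -43) + p(-4, 7)) + T(1)*(-6) = (40 + 35*(-4)) - 1*(-6) = (40 - 140) + 6 = -100 + 6 = -94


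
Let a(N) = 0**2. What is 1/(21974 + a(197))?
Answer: 1/21974 ≈ 4.5508e-5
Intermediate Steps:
a(N) = 0
1/(21974 + a(197)) = 1/(21974 + 0) = 1/21974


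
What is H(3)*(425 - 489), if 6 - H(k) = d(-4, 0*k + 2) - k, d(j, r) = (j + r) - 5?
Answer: -1024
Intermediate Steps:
d(j, r) = -5 + j + r
H(k) = 13 + k (H(k) = 6 - ((-5 - 4 + (0*k + 2)) - k) = 6 - ((-5 - 4 + (0 + 2)) - k) = 6 - ((-5 - 4 + 2) - k) = 6 - (-7 - k) = 6 + (7 + k) = 13 + k)
H(3)*(425 - 489) = (13 + 3)*(425 - 489) = 16*(-64) = -1024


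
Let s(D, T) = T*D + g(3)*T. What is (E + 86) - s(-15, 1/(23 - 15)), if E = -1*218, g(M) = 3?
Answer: -261/2 ≈ -130.50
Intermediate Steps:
E = -218
s(D, T) = 3*T + D*T (s(D, T) = T*D + 3*T = D*T + 3*T = 3*T + D*T)
(E + 86) - s(-15, 1/(23 - 15)) = (-218 + 86) - (3 - 15)/(23 - 15) = -132 - (-12)/8 = -132 - 1*(-3/2) = -132 + 3/2 = -261/2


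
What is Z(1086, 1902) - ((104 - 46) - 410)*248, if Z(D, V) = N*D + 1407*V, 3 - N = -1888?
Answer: 4817036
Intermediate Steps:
N = 1891 (N = 3 - 1*(-1888) = 3 + 1888 = 1891)
Z(D, V) = 1407*V + 1891*D (Z(D, V) = 1891*D + 1407*V = 1407*V + 1891*D)
Z(1086, 1902) - ((104 - 46) - 410)*248 = (1407*1902 + 1891*1086) - ((104 - 46) - 410)*248 = (2676114 + 2053626) - (58 - 410)*248 = 4729740 - (-352)*248 = 4729740 - 1*(-87296) = 4729740 + 87296 = 4817036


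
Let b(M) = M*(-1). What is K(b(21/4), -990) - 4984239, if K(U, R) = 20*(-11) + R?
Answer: -4985449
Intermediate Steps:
b(M) = -M
K(U, R) = -220 + R
K(b(21/4), -990) - 4984239 = (-220 - 990) - 4984239 = -1210 - 4984239 = -4985449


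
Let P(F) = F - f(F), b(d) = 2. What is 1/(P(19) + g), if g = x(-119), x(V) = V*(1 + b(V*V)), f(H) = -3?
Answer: -1/335 ≈ -0.0029851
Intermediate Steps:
P(F) = 3 + F (P(F) = F - 1*(-3) = F + 3 = 3 + F)
x(V) = 3*V (x(V) = V*(1 + 2) = V*3 = 3*V)
g = -357 (g = 3*(-119) = -357)
1/(P(19) + g) = 1/((3 + 19) - 357) = 1/(22 - 357) = 1/(-335) = -1/335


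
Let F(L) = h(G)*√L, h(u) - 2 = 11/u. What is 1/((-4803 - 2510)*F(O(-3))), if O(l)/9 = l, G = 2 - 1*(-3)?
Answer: 5*I*√3/1382157 ≈ 6.2657e-6*I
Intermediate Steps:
G = 5 (G = 2 + 3 = 5)
O(l) = 9*l
h(u) = 2 + 11/u
F(L) = 21*√L/5 (F(L) = (2 + 11/5)*√L = 21*√L/5)
1/((-4803 - 2510)*F(O(-3))) = 1/((-4803 - 2510)*((21*√(9*(-3))/5))) = 1/((-7313)*((21*√(-27)/5))) = -(-5*I*√3/189)/7313 = -(-5)*I*√3/1382157 = 5*I*√3/1382157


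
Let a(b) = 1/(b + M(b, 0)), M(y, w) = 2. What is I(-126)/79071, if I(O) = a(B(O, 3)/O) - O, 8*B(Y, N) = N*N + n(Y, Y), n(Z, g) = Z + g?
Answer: 31738/19846821 ≈ 0.0015991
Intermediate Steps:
B(Y, N) = Y/4 + N²/8 (B(Y, N) = (N*N + (Y + Y))/8 = (N² + 2*Y)/8 = Y/4 + N²/8)
a(b) = 1/(2 + b) (a(b) = 1/(b + 2) = 1/(2 + b))
I(O) = 1/(2 + (9/8 + O/4)/O) - O (I(O) = 1/(2 + (O/4 + (⅛)*3²)/O) - O = 1/(2 + (O/4 + (⅛)*9)/O) - O = 1/(2 + (O/4 + 9/8)/O) - O = 1/(2 + (9/8 + O/4)/O) - O)
I(-126)/79071 = ((⅑)*(-126)*(-1 - 18*(-126))/(1 + 2*(-126)))/79071 = ((⅑)*(-126)*(-1 + 2268)/(1 - 252))*(1/79071) = ((⅑)*(-126)*2267/(-251))*(1/79071) = ((⅑)*(-126)*(-1/251)*2267)*(1/79071) = (31738/251)*(1/79071) = 31738/19846821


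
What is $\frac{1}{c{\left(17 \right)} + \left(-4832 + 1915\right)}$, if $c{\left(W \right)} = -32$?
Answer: $- \frac{1}{2949} \approx -0.0003391$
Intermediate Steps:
$\frac{1}{c{\left(17 \right)} + \left(-4832 + 1915\right)} = \frac{1}{-32 + \left(-4832 + 1915\right)} = \frac{1}{-32 - 2917} = \frac{1}{-2949} = - \frac{1}{2949}$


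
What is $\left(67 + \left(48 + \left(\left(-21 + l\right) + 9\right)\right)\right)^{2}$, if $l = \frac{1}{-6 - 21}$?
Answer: $\frac{7728400}{729} \approx 10601.0$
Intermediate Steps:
$l = - \frac{1}{27}$ ($l = \frac{1}{-27} = - \frac{1}{27} \approx -0.037037$)
$\left(67 + \left(48 + \left(\left(-21 + l\right) + 9\right)\right)\right)^{2} = \left(67 + \left(48 + \left(\left(-21 - \frac{1}{27}\right) + 9\right)\right)\right)^{2} = \left(67 + \left(48 + \left(- \frac{568}{27} + 9\right)\right)\right)^{2} = \left(67 + \left(48 - \frac{325}{27}\right)\right)^{2} = \left(67 + \frac{971}{27}\right)^{2} = \left(\frac{2780}{27}\right)^{2} = \frac{7728400}{729}$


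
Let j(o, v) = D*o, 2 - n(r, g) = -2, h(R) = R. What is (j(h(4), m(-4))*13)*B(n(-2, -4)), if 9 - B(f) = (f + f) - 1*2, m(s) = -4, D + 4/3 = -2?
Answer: -520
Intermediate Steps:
D = -10/3 (D = -4/3 - 2 = -10/3 ≈ -3.3333)
n(r, g) = 4 (n(r, g) = 2 - 1*(-2) = 2 + 2 = 4)
B(f) = 11 - 2*f (B(f) = 9 - ((f + f) - 1*2) = 9 - (2*f - 2) = 9 - (-2 + 2*f) = 9 + (2 - 2*f) = 11 - 2*f)
j(o, v) = -10*o/3
(j(h(4), m(-4))*13)*B(n(-2, -4)) = (-10/3*4*13)*(11 - 2*4) = (-40/3*13)*(11 - 8) = -520/3*3 = -520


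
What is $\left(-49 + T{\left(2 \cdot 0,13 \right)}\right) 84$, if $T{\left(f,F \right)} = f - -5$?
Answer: $-3696$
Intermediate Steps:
$T{\left(f,F \right)} = 5 + f$ ($T{\left(f,F \right)} = f + 5 = 5 + f$)
$\left(-49 + T{\left(2 \cdot 0,13 \right)}\right) 84 = \left(-49 + \left(5 + 2 \cdot 0\right)\right) 84 = \left(-49 + \left(5 + 0\right)\right) 84 = \left(-49 + 5\right) 84 = \left(-44\right) 84 = -3696$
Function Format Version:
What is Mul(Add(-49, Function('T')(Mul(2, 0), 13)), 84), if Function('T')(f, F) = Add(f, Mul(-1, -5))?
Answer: -3696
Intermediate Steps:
Function('T')(f, F) = Add(5, f) (Function('T')(f, F) = Add(f, 5) = Add(5, f))
Mul(Add(-49, Function('T')(Mul(2, 0), 13)), 84) = Mul(Add(-49, Add(5, Mul(2, 0))), 84) = Mul(Add(-49, Add(5, 0)), 84) = Mul(Add(-49, 5), 84) = Mul(-44, 84) = -3696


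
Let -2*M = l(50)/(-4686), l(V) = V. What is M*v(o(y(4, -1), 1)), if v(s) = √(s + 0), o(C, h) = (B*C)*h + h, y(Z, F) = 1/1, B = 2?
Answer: 25*√3/4686 ≈ 0.0092406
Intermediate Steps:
y(Z, F) = 1
o(C, h) = h + 2*C*h (o(C, h) = (2*C)*h + h = 2*C*h + h = h + 2*C*h)
v(s) = √s
M = 25/4686 (M = -25/(-4686) = -25*(-1)/4686 = -½*(-25/2343) = 25/4686 ≈ 0.0053350)
M*v(o(y(4, -1), 1)) = 25*√(1*(1 + 2*1))/4686 = 25*√(1*(1 + 2))/4686 = 25*√(1*3)/4686 = 25*√3/4686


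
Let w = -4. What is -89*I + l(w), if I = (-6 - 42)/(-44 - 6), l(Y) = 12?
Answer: -1836/25 ≈ -73.440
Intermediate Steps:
I = 24/25 (I = -48/(-50) = -48*(-1/50) = 24/25 ≈ 0.96000)
-89*I + l(w) = -89*24/25 + 12 = -2136/25 + 12 = -1836/25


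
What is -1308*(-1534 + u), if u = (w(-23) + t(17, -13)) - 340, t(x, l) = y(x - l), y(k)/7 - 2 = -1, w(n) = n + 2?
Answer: 2469504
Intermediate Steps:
w(n) = 2 + n
y(k) = 7 (y(k) = 14 + 7*(-1) = 14 - 7 = 7)
t(x, l) = 7
u = -354 (u = ((2 - 23) + 7) - 340 = (-21 + 7) - 340 = -14 - 340 = -354)
-1308*(-1534 + u) = -1308*(-1534 - 354) = -1308*(-1888) = 2469504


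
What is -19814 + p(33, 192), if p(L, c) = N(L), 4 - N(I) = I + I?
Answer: -19876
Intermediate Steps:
N(I) = 4 - 2*I (N(I) = 4 - (I + I) = 4 - 2*I)
p(L, c) = 4 - 2*L
-19814 + p(33, 192) = -19814 + (4 - 2*33) = -19814 + (4 - 66) = -19814 - 62 = -19876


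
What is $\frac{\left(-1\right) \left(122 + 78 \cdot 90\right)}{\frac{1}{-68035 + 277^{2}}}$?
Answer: $-62092548$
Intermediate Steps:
$\frac{\left(-1\right) \left(122 + 78 \cdot 90\right)}{\frac{1}{-68035 + 277^{2}}} = \frac{\left(-1\right) \left(122 + 7020\right)}{\frac{1}{-68035 + 76729}} = \frac{\left(-1\right) 7142}{\frac{1}{8694}} = - 7142 \frac{1}{\frac{1}{8694}} = \left(-7142\right) 8694 = -62092548$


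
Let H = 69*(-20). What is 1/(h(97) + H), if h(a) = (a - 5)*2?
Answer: -1/1196 ≈ -0.00083612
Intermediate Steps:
H = -1380
h(a) = -10 + 2*a (h(a) = (-5 + a)*2 = -10 + 2*a)
1/(h(97) + H) = 1/((-10 + 2*97) - 1380) = 1/((-10 + 194) - 1380) = 1/(184 - 1380) = 1/(-1196) = -1/1196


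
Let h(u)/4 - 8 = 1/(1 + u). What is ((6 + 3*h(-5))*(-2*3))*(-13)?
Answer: 7722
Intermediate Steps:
h(u) = 32 + 4/(1 + u)
((6 + 3*h(-5))*(-2*3))*(-13) = ((6 + 3*(4*(9 + 8*(-5))/(1 - 5)))*(-2*3))*(-13) = ((6 + 3*(4*(9 - 40)/(-4)))*(-6))*(-13) = ((6 + 3*(4*(-1/4)*(-31)))*(-6))*(-13) = ((6 + 3*31)*(-6))*(-13) = ((6 + 93)*(-6))*(-13) = (99*(-6))*(-13) = -594*(-13) = 7722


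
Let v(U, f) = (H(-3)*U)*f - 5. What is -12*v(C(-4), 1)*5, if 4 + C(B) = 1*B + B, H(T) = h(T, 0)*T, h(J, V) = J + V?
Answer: 6780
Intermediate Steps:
H(T) = T**2 (H(T) = (T + 0)*T = T*T = T**2)
C(B) = -4 + 2*B (C(B) = -4 + (1*B + B) = -4 + (B + B) = -4 + 2*B)
v(U, f) = -5 + 9*U*f (v(U, f) = ((-3)**2*U)*f - 5 = (9*U)*f - 5 = 9*U*f - 5 = -5 + 9*U*f)
-12*v(C(-4), 1)*5 = -12*(-5 + 9*(-4 + 2*(-4))*1)*5 = -12*(-5 + 9*(-4 - 8)*1)*5 = -12*(-5 + 9*(-12)*1)*5 = -12*(-5 - 108)*5 = -12*(-113)*5 = 1356*5 = 6780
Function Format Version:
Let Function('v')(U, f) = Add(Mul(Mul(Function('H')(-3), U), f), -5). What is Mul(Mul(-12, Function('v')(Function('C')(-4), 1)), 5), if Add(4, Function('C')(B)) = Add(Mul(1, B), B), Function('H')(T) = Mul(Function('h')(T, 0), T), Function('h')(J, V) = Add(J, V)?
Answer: 6780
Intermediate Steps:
Function('H')(T) = Pow(T, 2) (Function('H')(T) = Mul(Add(T, 0), T) = Mul(T, T) = Pow(T, 2))
Function('C')(B) = Add(-4, Mul(2, B)) (Function('C')(B) = Add(-4, Add(Mul(1, B), B)) = Add(-4, Add(B, B)) = Add(-4, Mul(2, B)))
Function('v')(U, f) = Add(-5, Mul(9, U, f)) (Function('v')(U, f) = Add(Mul(Mul(Pow(-3, 2), U), f), -5) = Add(Mul(Mul(9, U), f), -5) = Add(Mul(9, U, f), -5) = Add(-5, Mul(9, U, f)))
Mul(Mul(-12, Function('v')(Function('C')(-4), 1)), 5) = Mul(Mul(-12, Add(-5, Mul(9, Add(-4, Mul(2, -4)), 1))), 5) = Mul(Mul(-12, Add(-5, Mul(9, Add(-4, -8), 1))), 5) = Mul(Mul(-12, Add(-5, Mul(9, -12, 1))), 5) = Mul(Mul(-12, Add(-5, -108)), 5) = Mul(Mul(-12, -113), 5) = Mul(1356, 5) = 6780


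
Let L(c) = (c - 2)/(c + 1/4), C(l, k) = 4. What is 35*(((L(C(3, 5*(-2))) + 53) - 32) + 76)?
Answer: 57995/17 ≈ 3411.5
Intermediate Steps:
L(c) = (-2 + c)/(¼ + c) (L(c) = (-2 + c)/(c + ¼) = (-2 + c)/(¼ + c))
35*(((L(C(3, 5*(-2))) + 53) - 32) + 76) = 35*(((4*(-2 + 4)/(1 + 4*4) + 53) - 32) + 76) = 35*(((4*2/(1 + 16) + 53) - 32) + 76) = 35*(((4*2/17 + 53) - 32) + 76) = 35*(((4*(1/17)*2 + 53) - 32) + 76) = 35*(((8/17 + 53) - 32) + 76) = 35*((909/17 - 32) + 76) = 35*(365/17 + 76) = 35*(1657/17) = 57995/17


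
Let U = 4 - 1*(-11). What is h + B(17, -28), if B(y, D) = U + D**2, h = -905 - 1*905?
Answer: -1011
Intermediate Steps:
U = 15 (U = 4 + 11 = 15)
h = -1810 (h = -905 - 905 = -1810)
B(y, D) = 15 + D**2
h + B(17, -28) = -1810 + (15 + (-28)**2) = -1810 + (15 + 784) = -1810 + 799 = -1011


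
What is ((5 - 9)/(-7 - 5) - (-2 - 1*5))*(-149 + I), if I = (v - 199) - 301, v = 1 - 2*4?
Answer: -14432/3 ≈ -4810.7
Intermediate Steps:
v = -7 (v = 1 - 8 = -7)
I = -507 (I = (-7 - 199) - 301 = -206 - 301 = -507)
((5 - 9)/(-7 - 5) - (-2 - 1*5))*(-149 + I) = ((5 - 9)/(-7 - 5) - (-2 - 1*5))*(-149 - 507) = (-4/(-12) - (-2 - 5))*(-656) = (-4*(-1/12) - 1*(-7))*(-656) = (⅓ + 7)*(-656) = (22/3)*(-656) = -14432/3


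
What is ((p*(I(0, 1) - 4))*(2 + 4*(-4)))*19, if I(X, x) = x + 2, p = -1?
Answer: -266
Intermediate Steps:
I(X, x) = 2 + x
((p*(I(0, 1) - 4))*(2 + 4*(-4)))*19 = ((-((2 + 1) - 4))*(2 + 4*(-4)))*19 = ((-(3 - 4))*(2 - 16))*19 = (-1*(-1)*(-14))*19 = (1*(-14))*19 = -14*19 = -266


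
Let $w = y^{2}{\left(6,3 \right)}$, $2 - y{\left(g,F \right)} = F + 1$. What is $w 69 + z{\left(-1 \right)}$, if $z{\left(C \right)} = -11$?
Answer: $265$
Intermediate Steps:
$y{\left(g,F \right)} = 1 - F$ ($y{\left(g,F \right)} = 2 - \left(F + 1\right) = 2 - \left(1 + F\right) = 1 - F$)
$w = 4$ ($w = \left(1 - 3\right)^{2} = \left(-2\right)^{2} = 4$)
$w 69 + z{\left(-1 \right)} = 4 \cdot 69 - 11 = 276 - 11 = 265$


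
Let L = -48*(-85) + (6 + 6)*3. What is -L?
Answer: -4116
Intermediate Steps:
L = 4116 (L = 4080 + 12*3 = 4080 + 36 = 4116)
-L = -1*4116 = -4116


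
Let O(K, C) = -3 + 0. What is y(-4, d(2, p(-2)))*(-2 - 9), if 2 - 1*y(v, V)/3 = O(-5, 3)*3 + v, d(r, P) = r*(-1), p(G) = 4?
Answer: -495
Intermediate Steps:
O(K, C) = -3
d(r, P) = -r
y(v, V) = 33 - 3*v (y(v, V) = 6 - 3*(-3*3 + v) = 6 - 3*(-9 + v) = 6 + (27 - 3*v) = 33 - 3*v)
y(-4, d(2, p(-2)))*(-2 - 9) = (33 - 3*(-4))*(-2 - 9) = (33 + 12)*(-11) = 45*(-11) = -495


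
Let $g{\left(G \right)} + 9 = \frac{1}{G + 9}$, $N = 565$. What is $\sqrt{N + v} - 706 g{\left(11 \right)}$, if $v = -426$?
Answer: $\frac{63187}{10} + \sqrt{139} \approx 6330.5$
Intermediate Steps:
$g{\left(G \right)} = -9 + \frac{1}{9 + G}$ ($g{\left(G \right)} = -9 + \frac{1}{G + 9} = -9 + \frac{1}{9 + G}$)
$\sqrt{N + v} - 706 g{\left(11 \right)} = \sqrt{565 - 426} - 706 \frac{-80 - 99}{9 + 11} = \sqrt{139} - 706 \frac{-80 - 99}{20} = \sqrt{139} - 706 \cdot \frac{1}{20} \left(-179\right) = \sqrt{139} - - \frac{63187}{10} = \sqrt{139} + \frac{63187}{10} = \frac{63187}{10} + \sqrt{139}$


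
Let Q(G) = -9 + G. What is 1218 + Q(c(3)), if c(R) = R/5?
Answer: 6048/5 ≈ 1209.6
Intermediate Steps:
c(R) = R/5 (c(R) = R*(1/5) = R/5)
1218 + Q(c(3)) = 1218 + (-9 + (1/5)*3) = 1218 + (-9 + 3/5) = 1218 - 42/5 = 6048/5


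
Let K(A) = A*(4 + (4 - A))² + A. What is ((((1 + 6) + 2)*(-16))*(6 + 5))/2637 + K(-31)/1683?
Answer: -14120534/493119 ≈ -28.635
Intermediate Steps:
K(A) = A + A*(8 - A)² (K(A) = A*(8 - A)² + A = A + A*(8 - A)²)
((((1 + 6) + 2)*(-16))*(6 + 5))/2637 + K(-31)/1683 = ((((1 + 6) + 2)*(-16))*(6 + 5))/2637 - 31*(1 + (-8 - 31)²)/1683 = (((7 + 2)*(-16))*11)*(1/2637) - 31*(1 + (-39)²)*(1/1683) = ((9*(-16))*11)*(1/2637) - 31*(1 + 1521)*(1/1683) = -144*11*(1/2637) - 31*1522*(1/1683) = -1584*1/2637 - 47182*1/1683 = -176/293 - 47182/1683 = -14120534/493119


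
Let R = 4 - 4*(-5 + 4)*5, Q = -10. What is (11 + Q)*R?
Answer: 24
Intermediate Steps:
R = 24 (R = 4 - (-4)*5 = 4 - 4*(-5) = 4 + 20 = 24)
(11 + Q)*R = (11 - 10)*24 = 1*24 = 24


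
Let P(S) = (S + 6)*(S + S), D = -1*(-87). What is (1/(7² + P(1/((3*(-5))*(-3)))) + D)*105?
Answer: 911584170/99767 ≈ 9137.1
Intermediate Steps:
D = 87
P(S) = 2*S*(6 + S) (P(S) = (6 + S)*(2*S) = 2*S*(6 + S))
(1/(7² + P(1/((3*(-5))*(-3)))) + D)*105 = (1/(7² + 2*(6 + 1/((3*(-5))*(-3)))/(((3*(-5))*(-3)))) + 87)*105 = (1/(49 + 2*(6 + 1/(-15*(-3)))/((-15*(-3)))) + 87)*105 = (1/(49 + 2*(6 + 1/45)/45) + 87)*105 = (1/(49 + 2*(1/45)*(6 + 1/45)) + 87)*105 = (1/(49 + 2*(1/45)*(271/45)) + 87)*105 = (1/(49 + 542/2025) + 87)*105 = (1/(99767/2025) + 87)*105 = (2025/99767 + 87)*105 = (8681754/99767)*105 = 911584170/99767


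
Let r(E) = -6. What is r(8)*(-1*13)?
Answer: 78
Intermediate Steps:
r(8)*(-1*13) = -(-6)*13 = -6*(-13) = 78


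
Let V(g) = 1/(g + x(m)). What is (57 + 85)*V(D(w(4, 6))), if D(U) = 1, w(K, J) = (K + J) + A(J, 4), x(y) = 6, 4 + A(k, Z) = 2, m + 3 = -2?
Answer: 142/7 ≈ 20.286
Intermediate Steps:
m = -5 (m = -3 - 2 = -5)
A(k, Z) = -2 (A(k, Z) = -4 + 2 = -2)
w(K, J) = -2 + J + K (w(K, J) = (K + J) - 2 = (J + K) - 2 = -2 + J + K)
V(g) = 1/(6 + g) (V(g) = 1/(g + 6) = 1/(6 + g))
(57 + 85)*V(D(w(4, 6))) = (57 + 85)/(6 + 1) = 142/7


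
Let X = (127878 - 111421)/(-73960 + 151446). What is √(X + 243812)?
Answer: √1463868075934254/77486 ≈ 493.77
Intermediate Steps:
X = 16457/77486 ≈ 0.21239
√(X + 243812) = √(16457/77486 + 243812) = √(18892033089/77486) = √1463868075934254/77486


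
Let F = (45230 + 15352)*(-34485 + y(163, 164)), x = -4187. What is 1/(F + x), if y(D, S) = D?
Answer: -1/2079299591 ≈ -4.8093e-10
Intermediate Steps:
F = -2079295404 (F = (45230 + 15352)*(-34485 + 163) = 60582*(-34322) = -2079295404)
1/(F + x) = 1/(-2079295404 - 4187) = 1/(-2079299591) = -1/2079299591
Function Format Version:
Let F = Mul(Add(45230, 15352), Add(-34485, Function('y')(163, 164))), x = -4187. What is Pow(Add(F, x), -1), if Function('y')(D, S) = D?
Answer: Rational(-1, 2079299591) ≈ -4.8093e-10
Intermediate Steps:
F = -2079295404 (F = Mul(Add(45230, 15352), Add(-34485, 163)) = Mul(60582, -34322) = -2079295404)
Pow(Add(F, x), -1) = Pow(Add(-2079295404, -4187), -1) = Pow(-2079299591, -1) = Rational(-1, 2079299591)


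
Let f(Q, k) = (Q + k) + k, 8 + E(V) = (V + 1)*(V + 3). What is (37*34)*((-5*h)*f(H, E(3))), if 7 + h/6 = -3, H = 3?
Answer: 13209000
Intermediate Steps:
E(V) = -8 + (1 + V)*(3 + V) (E(V) = -8 + (V + 1)*(V + 3) = -8 + (1 + V)*(3 + V))
h = -60 (h = -42 + 6*(-3) = -42 - 18 = -60)
f(Q, k) = Q + 2*k
(37*34)*((-5*h)*f(H, E(3))) = (37*34)*((-5*(-60))*(3 + 2*(-5 + 3**2 + 4*3))) = 1258*(300*(3 + 2*(-5 + 9 + 12))) = 1258*(300*(3 + 2*16)) = 1258*(300*(3 + 32)) = 1258*(300*35) = 1258*10500 = 13209000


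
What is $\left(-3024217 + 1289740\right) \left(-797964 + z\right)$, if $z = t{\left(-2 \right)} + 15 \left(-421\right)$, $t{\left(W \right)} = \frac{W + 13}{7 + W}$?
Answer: $\frac{6974998056168}{5} \approx 1.395 \cdot 10^{12}$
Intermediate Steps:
$t{\left(W \right)} = \frac{13 + W}{7 + W}$
$z = - \frac{31564}{5}$ ($z = \frac{13 - 2}{7 - 2} + 15 \left(-421\right) = \frac{1}{5} \cdot 11 - 6315 = \frac{11}{5} - 6315 = - \frac{31564}{5} \approx -6312.8$)
$\left(-3024217 + 1289740\right) \left(-797964 + z\right) = \left(-3024217 + 1289740\right) \left(-797964 - \frac{31564}{5}\right) = \left(-1734477\right) \left(- \frac{4021384}{5}\right) = \frac{6974998056168}{5}$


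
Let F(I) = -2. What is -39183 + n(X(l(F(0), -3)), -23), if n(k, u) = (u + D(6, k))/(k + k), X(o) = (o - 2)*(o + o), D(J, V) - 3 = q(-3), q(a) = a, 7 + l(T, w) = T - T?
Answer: -9874139/252 ≈ -39183.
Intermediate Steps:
l(T, w) = -7 (l(T, w) = -7 + (T - T) = -7 + 0 = -7)
D(J, V) = 0 (D(J, V) = 3 - 3 = 0)
X(o) = 2*o*(-2 + o) (X(o) = (-2 + o)*(2*o) = 2*o*(-2 + o))
n(k, u) = u/(2*k) (n(k, u) = (u + 0)/(k + k) = u/((2*k)) = u*(1/(2*k)) = u/(2*k))
-39183 + n(X(l(F(0), -3)), -23) = -39183 + (1/2)*(-23)/(2*(-7)*(-2 - 7)) = -39183 + (1/2)*(-23)/(2*(-7)*(-9)) = -39183 + (1/2)*(-23)/126 = -39183 + (1/2)*(-23)*(1/126) = -39183 - 23/252 = -9874139/252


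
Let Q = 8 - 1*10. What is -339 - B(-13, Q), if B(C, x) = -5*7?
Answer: -304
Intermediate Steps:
Q = -2 (Q = 8 - 10 = -2)
B(C, x) = -35
-339 - B(-13, Q) = -339 - 1*(-35) = -339 + 35 = -304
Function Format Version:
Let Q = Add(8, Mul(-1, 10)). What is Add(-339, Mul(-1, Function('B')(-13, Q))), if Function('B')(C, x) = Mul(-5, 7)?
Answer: -304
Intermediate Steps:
Q = -2 (Q = Add(8, -10) = -2)
Function('B')(C, x) = -35
Add(-339, Mul(-1, Function('B')(-13, Q))) = Add(-339, Mul(-1, -35)) = Add(-339, 35) = -304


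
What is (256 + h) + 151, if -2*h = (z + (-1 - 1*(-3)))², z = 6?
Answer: 375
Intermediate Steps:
h = -32 (h = -(6 + (-1 - 1*(-3)))²/2 = -(6 + (-1 + 3))²/2 = -(6 + 2)²/2 = -½*8² = -½*64 = -32)
(256 + h) + 151 = (256 - 32) + 151 = 224 + 151 = 375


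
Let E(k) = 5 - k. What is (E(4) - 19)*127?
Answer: -2286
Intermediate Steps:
(E(4) - 19)*127 = ((5 - 1*4) - 19)*127 = ((5 - 4) - 19)*127 = (1 - 19)*127 = -18*127 = -2286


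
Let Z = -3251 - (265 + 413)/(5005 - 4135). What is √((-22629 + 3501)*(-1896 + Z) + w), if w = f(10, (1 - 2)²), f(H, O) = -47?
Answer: √2070261855505/145 ≈ 9923.0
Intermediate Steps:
w = -47
Z = -471508/145 (Z = -3251 - 678/870 = -3251 - 1*113/145 = -3251 - 113/145 = -471508/145 ≈ -3251.8)
√((-22629 + 3501)*(-1896 + Z) + w) = √((-22629 + 3501)*(-1896 - 471508/145) - 47) = √(-19128*(-746428/145) - 47) = √(14277674784/145 - 47) = √(14277667969/145) = √2070261855505/145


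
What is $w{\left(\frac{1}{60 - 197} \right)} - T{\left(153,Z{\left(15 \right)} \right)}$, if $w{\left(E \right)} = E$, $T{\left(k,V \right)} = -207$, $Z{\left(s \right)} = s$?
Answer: $\frac{28358}{137} \approx 206.99$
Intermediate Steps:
$w{\left(\frac{1}{60 - 197} \right)} - T{\left(153,Z{\left(15 \right)} \right)} = \frac{1}{60 - 197} - -207 = \frac{1}{-137} + 207 = - \frac{1}{137} + 207 = \frac{28358}{137}$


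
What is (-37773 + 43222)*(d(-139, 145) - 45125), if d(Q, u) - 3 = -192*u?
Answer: -397569938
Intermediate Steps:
d(Q, u) = 3 - 192*u
(-37773 + 43222)*(d(-139, 145) - 45125) = (-37773 + 43222)*((3 - 192*145) - 45125) = 5449*((3 - 27840) - 45125) = 5449*(-27837 - 45125) = 5449*(-72962) = -397569938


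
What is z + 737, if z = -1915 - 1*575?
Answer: -1753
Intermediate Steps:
z = -2490 (z = -1915 - 575 = -2490)
z + 737 = -2490 + 737 = -1753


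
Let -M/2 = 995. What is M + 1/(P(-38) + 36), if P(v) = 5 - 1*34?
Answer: -13929/7 ≈ -1989.9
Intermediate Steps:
M = -1990 (M = -2*995 = -1990)
P(v) = -29 (P(v) = 5 - 34 = -29)
M + 1/(P(-38) + 36) = -1990 + 1/(-29 + 36) = -1990 + 1/7 = -13929/7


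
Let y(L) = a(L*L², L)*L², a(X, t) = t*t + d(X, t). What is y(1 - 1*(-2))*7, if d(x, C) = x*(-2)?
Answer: -2835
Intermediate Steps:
d(x, C) = -2*x
a(X, t) = t² - 2*X (a(X, t) = t*t - 2*X = t² - 2*X)
y(L) = L²*(L² - 2*L³) (y(L) = (L² - 2*L*L²)*L² = (L² - 2*L³)*L² = L²*(L² - 2*L³))
y(1 - 1*(-2))*7 = ((1 - 1*(-2))⁴*(1 - 2*(1 - 1*(-2))))*7 = ((1 + 2)⁴*(1 - 2*(1 + 2)))*7 = (3⁴*(1 - 2*3))*7 = (81*(1 - 6))*7 = (81*(-5))*7 = -405*7 = -2835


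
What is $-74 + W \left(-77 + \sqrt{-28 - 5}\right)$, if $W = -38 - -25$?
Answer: $927 - 13 i \sqrt{33} \approx 927.0 - 74.679 i$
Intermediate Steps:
$W = -13$ ($W = -38 + 25 = -13$)
$-74 + W \left(-77 + \sqrt{-28 - 5}\right) = -74 - 13 \left(-77 + \sqrt{-28 - 5}\right) = -74 - 13 \left(-77 + \sqrt{-33}\right) = -74 - 13 \left(-77 + i \sqrt{33}\right) = -74 + \left(1001 - 13 i \sqrt{33}\right) = 927 - 13 i \sqrt{33}$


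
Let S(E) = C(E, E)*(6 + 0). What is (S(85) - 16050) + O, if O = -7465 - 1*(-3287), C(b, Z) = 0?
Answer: -20228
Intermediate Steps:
O = -4178 (O = -7465 + 3287 = -4178)
S(E) = 0 (S(E) = 0*(6 + 0) = 0*6 = 0)
(S(85) - 16050) + O = (0 - 16050) - 4178 = -16050 - 4178 = -20228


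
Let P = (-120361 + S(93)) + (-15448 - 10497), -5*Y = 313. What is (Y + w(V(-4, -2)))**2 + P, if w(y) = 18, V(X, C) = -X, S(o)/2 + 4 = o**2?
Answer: -3175671/25 ≈ -1.2703e+5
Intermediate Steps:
S(o) = -8 + 2*o**2
Y = -313/5 (Y = -1/5*313 = -313/5 ≈ -62.600)
P = -129016 (P = (-120361 + (-8 + 2*93**2)) + (-15448 - 10497) = (-120361 + (-8 + 2*8649)) - 25945 = (-120361 + (-8 + 17298)) - 25945 = (-120361 + 17290) - 25945 = -103071 - 25945 = -129016)
(Y + w(V(-4, -2)))**2 + P = (-313/5 + 18)**2 - 129016 = (-223/5)**2 - 129016 = 49729/25 - 129016 = -3175671/25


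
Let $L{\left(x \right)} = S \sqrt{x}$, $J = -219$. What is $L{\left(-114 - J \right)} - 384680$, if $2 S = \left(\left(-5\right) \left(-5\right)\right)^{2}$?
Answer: $-384680 + \frac{625 \sqrt{105}}{2} \approx -3.8148 \cdot 10^{5}$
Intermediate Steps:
$S = \frac{625}{2}$ ($S = \frac{\left(\left(-5\right) \left(-5\right)\right)^{2}}{2} = \frac{25^{2}}{2} = \frac{1}{2} \cdot 625 = \frac{625}{2} \approx 312.5$)
$L{\left(x \right)} = \frac{625 \sqrt{x}}{2}$
$L{\left(-114 - J \right)} - 384680 = \frac{625 \sqrt{-114 - -219}}{2} - 384680 = \frac{625 \sqrt{-114 + 219}}{2} - 384680 = \frac{625 \sqrt{105}}{2} - 384680 = -384680 + \frac{625 \sqrt{105}}{2}$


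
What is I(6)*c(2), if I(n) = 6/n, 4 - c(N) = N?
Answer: 2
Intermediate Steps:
c(N) = 4 - N
I(6)*c(2) = (6/6)*(4 - 1*2) = (6*(1/6))*(4 - 2) = 1*2 = 2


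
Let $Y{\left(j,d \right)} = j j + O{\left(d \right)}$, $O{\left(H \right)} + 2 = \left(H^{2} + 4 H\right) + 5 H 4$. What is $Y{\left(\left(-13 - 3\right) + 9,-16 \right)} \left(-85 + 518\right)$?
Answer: $-35073$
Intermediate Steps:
$O{\left(H \right)} = -2 + H^{2} + 24 H$ ($O{\left(H \right)} = -2 + \left(\left(H^{2} + 4 H\right) + 5 H 4\right) = -2 + \left(\left(H^{2} + 4 H\right) + 20 H\right) = -2 + \left(H^{2} + 24 H\right) = -2 + H^{2} + 24 H$)
$Y{\left(j,d \right)} = -2 + d^{2} + j^{2} + 24 d$ ($Y{\left(j,d \right)} = j j + \left(-2 + d^{2} + 24 d\right) = j^{2} + \left(-2 + d^{2} + 24 d\right) = -2 + d^{2} + j^{2} + 24 d$)
$Y{\left(\left(-13 - 3\right) + 9,-16 \right)} \left(-85 + 518\right) = \left(-2 + \left(-16\right)^{2} + \left(\left(-13 - 3\right) + 9\right)^{2} + 24 \left(-16\right)\right) \left(-85 + 518\right) = \left(-2 + 256 + \left(-16 + 9\right)^{2} - 384\right) 433 = \left(-2 + 256 + \left(-7\right)^{2} - 384\right) 433 = \left(-2 + 256 + 49 - 384\right) 433 = \left(-81\right) 433 = -35073$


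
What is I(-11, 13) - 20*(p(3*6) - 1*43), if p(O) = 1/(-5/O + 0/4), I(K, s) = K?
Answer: 921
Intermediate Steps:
p(O) = -O/5 (p(O) = 1/(-5/O + 0*(¼)) = 1/(-5/O + 0) = 1/(-5/O) = -O/5)
I(-11, 13) - 20*(p(3*6) - 1*43) = -11 - 20*(-3*6/5 - 1*43) = -11 - 20*(-⅕*18 - 43) = -11 - 20*(-18/5 - 43) = -11 - 20*(-233/5) = -11 + 932 = 921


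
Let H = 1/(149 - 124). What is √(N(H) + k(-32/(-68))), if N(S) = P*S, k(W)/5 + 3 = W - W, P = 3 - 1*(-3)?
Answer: 3*I*√41/5 ≈ 3.8419*I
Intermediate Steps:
P = 6 (P = 3 + 3 = 6)
k(W) = -15 (k(W) = -15 + 5*(W - W) = -15 + 5*0 = -15 + 0 = -15)
H = 1/25 ≈ 0.040000
N(S) = 6*S
√(N(H) + k(-32/(-68))) = √(6*(1/25) - 15) = √(6/25 - 15) = √(-369/25) = 3*I*√41/5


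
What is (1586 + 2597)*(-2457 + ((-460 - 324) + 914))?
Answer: -9733841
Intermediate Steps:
(1586 + 2597)*(-2457 + ((-460 - 324) + 914)) = 4183*(-2457 + (-784 + 914)) = 4183*(-2457 + 130) = 4183*(-2327) = -9733841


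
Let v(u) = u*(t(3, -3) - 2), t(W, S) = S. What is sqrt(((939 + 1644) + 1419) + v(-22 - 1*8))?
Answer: 2*sqrt(1038) ≈ 64.436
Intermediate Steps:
v(u) = -5*u (v(u) = u*(-3 - 2) = u*(-5) = -5*u)
sqrt(((939 + 1644) + 1419) + v(-22 - 1*8)) = sqrt(((939 + 1644) + 1419) - 5*(-22 - 1*8)) = sqrt((2583 + 1419) - 5*(-22 - 8)) = sqrt(4002 - 5*(-30)) = sqrt(4002 + 150) = sqrt(4152) = 2*sqrt(1038)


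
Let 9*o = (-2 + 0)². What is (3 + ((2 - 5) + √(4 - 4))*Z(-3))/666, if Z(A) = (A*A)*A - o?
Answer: 128/999 ≈ 0.12813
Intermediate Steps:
o = 4/9 (o = (-2 + 0)²/9 = (⅑)*(-2)² = (⅑)*4 = 4/9 ≈ 0.44444)
Z(A) = -4/9 + A³ (Z(A) = (A*A)*A - 1*4/9 = A²*A - 4/9 = A³ - 4/9 = -4/9 + A³)
(3 + ((2 - 5) + √(4 - 4))*Z(-3))/666 = (3 + ((2 - 5) + √(4 - 4))*(-4/9 + (-3)³))/666 = (3 + (-3 + √0)*(-4/9 - 27))*(1/666) = (3 + (-3 + 0)*(-247/9))*(1/666) = (3 - 3*(-247/9))*(1/666) = (3 + 247/3)*(1/666) = (256/3)*(1/666) = 128/999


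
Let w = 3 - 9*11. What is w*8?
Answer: -768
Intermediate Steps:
w = -96 (w = 3 - 99 = -96)
w*8 = -96*8 = -768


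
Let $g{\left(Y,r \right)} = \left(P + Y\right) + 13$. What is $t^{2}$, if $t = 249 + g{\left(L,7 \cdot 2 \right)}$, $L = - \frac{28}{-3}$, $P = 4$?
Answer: $\frac{682276}{9} \approx 75809.0$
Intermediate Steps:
$L = \frac{28}{3}$ ($L = \left(-28\right) \left(- \frac{1}{3}\right) = \frac{28}{3} \approx 9.3333$)
$g{\left(Y,r \right)} = 17 + Y$ ($g{\left(Y,r \right)} = \left(4 + Y\right) + 13 = 17 + Y$)
$t = \frac{826}{3}$ ($t = 249 + \left(17 + \frac{28}{3}\right) = 249 + \frac{79}{3} = \frac{826}{3} \approx 275.33$)
$t^{2} = \left(\frac{826}{3}\right)^{2} = \frac{682276}{9}$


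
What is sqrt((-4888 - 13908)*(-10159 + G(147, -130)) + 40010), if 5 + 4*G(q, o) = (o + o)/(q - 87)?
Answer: sqrt(1719291882)/3 ≈ 13821.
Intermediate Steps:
G(q, o) = -5/4 + o/(2*(-87 + q)) (G(q, o) = -5/4 + ((o + o)/(q - 87))/4 = -5/4 + ((2*o)/(-87 + q))/4 = -5/4 + (2*o/(-87 + q))/4 = -5/4 + o/(2*(-87 + q)))
sqrt((-4888 - 13908)*(-10159 + G(147, -130)) + 40010) = sqrt((-4888 - 13908)*(-10159 + (435 - 5*147 + 2*(-130))/(4*(-87 + 147))) + 40010) = sqrt(-18796*(-10159 + (1/4)*(435 - 735 - 260)/60) + 40010) = sqrt(-18796*(-10159 + (1/4)*(1/60)*(-560)) + 40010) = sqrt(-18796*(-10159 - 7/3) + 40010) = sqrt(-18796*(-30484/3) + 40010) = sqrt(572977264/3 + 40010) = sqrt(573097294/3) = sqrt(1719291882)/3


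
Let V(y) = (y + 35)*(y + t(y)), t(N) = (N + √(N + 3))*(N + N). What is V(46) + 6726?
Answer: 405408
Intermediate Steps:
t(N) = 2*N*(N + √(3 + N)) (t(N) = (N + √(3 + N))*(2*N) = 2*N*(N + √(3 + N)))
V(y) = (35 + y)*(y + 2*y*(y + √(3 + y))) (V(y) = (y + 35)*(y + 2*y*(y + √(3 + y))) = (35 + y)*(y + 2*y*(y + √(3 + y))))
V(46) + 6726 = 46*(35 + 70*√(3 + 46) + 71*46 + 2*46*(46 + √(3 + 46))) + 6726 = 46*(35 + 70*√49 + 3266 + 2*46*(46 + √49)) + 6726 = 46*(35 + 70*7 + 3266 + 2*46*(46 + 7)) + 6726 = 46*(35 + 490 + 3266 + 2*46*53) + 6726 = 46*(35 + 490 + 3266 + 4876) + 6726 = 46*8667 + 6726 = 398682 + 6726 = 405408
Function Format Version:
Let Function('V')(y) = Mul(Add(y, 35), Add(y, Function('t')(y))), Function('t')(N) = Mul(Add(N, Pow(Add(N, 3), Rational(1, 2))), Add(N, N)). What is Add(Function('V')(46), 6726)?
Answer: 405408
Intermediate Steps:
Function('t')(N) = Mul(2, N, Add(N, Pow(Add(3, N), Rational(1, 2)))) (Function('t')(N) = Mul(Add(N, Pow(Add(3, N), Rational(1, 2))), Mul(2, N)) = Mul(2, N, Add(N, Pow(Add(3, N), Rational(1, 2)))))
Function('V')(y) = Mul(Add(35, y), Add(y, Mul(2, y, Add(y, Pow(Add(3, y), Rational(1, 2)))))) (Function('V')(y) = Mul(Add(y, 35), Add(y, Mul(2, y, Add(y, Pow(Add(3, y), Rational(1, 2)))))) = Mul(Add(35, y), Add(y, Mul(2, y, Add(y, Pow(Add(3, y), Rational(1, 2)))))))
Add(Function('V')(46), 6726) = Add(Mul(46, Add(35, Mul(70, Pow(Add(3, 46), Rational(1, 2))), Mul(71, 46), Mul(2, 46, Add(46, Pow(Add(3, 46), Rational(1, 2)))))), 6726) = Add(Mul(46, Add(35, Mul(70, Pow(49, Rational(1, 2))), 3266, Mul(2, 46, Add(46, Pow(49, Rational(1, 2)))))), 6726) = Add(Mul(46, Add(35, Mul(70, 7), 3266, Mul(2, 46, Add(46, 7)))), 6726) = Add(Mul(46, Add(35, 490, 3266, Mul(2, 46, 53))), 6726) = Add(Mul(46, Add(35, 490, 3266, 4876)), 6726) = Add(Mul(46, 8667), 6726) = Add(398682, 6726) = 405408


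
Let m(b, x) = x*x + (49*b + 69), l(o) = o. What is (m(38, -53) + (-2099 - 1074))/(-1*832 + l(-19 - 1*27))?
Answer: -1567/878 ≈ -1.7847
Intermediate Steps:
m(b, x) = 69 + x² + 49*b (m(b, x) = x² + (69 + 49*b) = 69 + x² + 49*b)
(m(38, -53) + (-2099 - 1074))/(-1*832 + l(-19 - 1*27)) = ((69 + (-53)² + 49*38) + (-2099 - 1074))/(-1*832 + (-19 - 1*27)) = ((69 + 2809 + 1862) - 3173)/(-832 + (-19 - 27)) = (4740 - 3173)/(-832 - 46) = 1567/(-878) = 1567*(-1/878) = -1567/878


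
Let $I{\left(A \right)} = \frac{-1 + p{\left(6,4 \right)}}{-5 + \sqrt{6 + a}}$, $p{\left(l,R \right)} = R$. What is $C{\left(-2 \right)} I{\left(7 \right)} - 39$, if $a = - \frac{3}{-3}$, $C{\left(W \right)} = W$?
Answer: $- \frac{112}{3} + \frac{\sqrt{7}}{3} \approx -36.451$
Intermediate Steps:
$a = 1$ ($a = \left(-3\right) \left(- \frac{1}{3}\right) = 1$)
$I{\left(A \right)} = \frac{3}{-5 + \sqrt{7}}$ ($I{\left(A \right)} = \frac{-1 + 4}{-5 + \sqrt{6 + 1}} = \frac{3}{-5 + \sqrt{7}}$)
$C{\left(-2 \right)} I{\left(7 \right)} - 39 = - 2 \left(- \frac{5}{6} - \frac{\sqrt{7}}{6}\right) - 39 = \left(\frac{5}{3} + \frac{\sqrt{7}}{3}\right) - 39 = - \frac{112}{3} + \frac{\sqrt{7}}{3}$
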